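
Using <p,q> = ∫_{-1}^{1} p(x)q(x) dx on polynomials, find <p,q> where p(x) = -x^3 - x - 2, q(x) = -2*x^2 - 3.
<p,q> = 44/3

Expand the product: p(x)·q(x) = 2*x^5 + 5*x^3 + 4*x^2 + 3*x + 6.
∫_{-1}^{1} of each monomial x^k gives [2/(k+1) if k even, 0 if k odd]. Integrating term-by-term (or equivalently evaluating the antiderivative F(x) = x^6/3 + 5*x^4/4 + 4*x^3/3 + 3*x^2/2 + 6*x at the endpoints):
  F(1) − F(−1) = 125/12 − (-17/4) = 44/3.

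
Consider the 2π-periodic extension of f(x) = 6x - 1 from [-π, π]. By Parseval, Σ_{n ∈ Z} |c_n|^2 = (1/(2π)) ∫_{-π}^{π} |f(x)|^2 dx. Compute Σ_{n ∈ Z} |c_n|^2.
Σ |c_n|^2 = 12π^2 + 1

Expand and integrate term by term over [-π, π]:
  ∫ (6x)^2 dx = 36·(2π^3/3); ∫ 2·6·(-1)·x dx = 0 (odd integrand); ∫ (-1)^2 dx = 1·2π.
So (1/(2π)) ∫_{-π}^{π} (6x - 1)^2 dx = 36π^2/3 + 1 = 12π^2 + 1.
Parseval ⇒ Σ |c_n|^2 = 12π^2 + 1.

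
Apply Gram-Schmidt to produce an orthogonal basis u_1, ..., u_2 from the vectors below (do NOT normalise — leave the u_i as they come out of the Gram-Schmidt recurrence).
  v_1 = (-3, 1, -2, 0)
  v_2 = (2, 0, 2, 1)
Orthogonal basis:
  u_1 = (-3, 1, -2, 0)
  u_2 = (-1/7, 5/7, 4/7, 1)

Apply the Gram-Schmidt recurrence
  u_1 = v_1
  u_i = v_i − Σ_{j<i} ((v_i · u_j) / (u_j · u_j)) · u_j.

Step by step this gives:
  u_1 = (-3, 1, -2, 0)
  u_2 = (-1/7, 5/7, 4/7, 1)

Orthogonality check:
  u_2 · u_1 = 0 (should be 0)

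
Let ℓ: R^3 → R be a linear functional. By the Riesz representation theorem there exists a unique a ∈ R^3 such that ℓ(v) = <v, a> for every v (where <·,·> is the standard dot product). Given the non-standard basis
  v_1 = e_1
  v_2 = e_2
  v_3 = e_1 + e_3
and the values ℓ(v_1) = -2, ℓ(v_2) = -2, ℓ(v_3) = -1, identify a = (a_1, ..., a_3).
a = (-2, -2, 1)

Write a = (a_1, ..., a_3) in the standard basis. For each basis vector v_i, ℓ(v_i) = <v_i, a> is a linear equation in the a_j's. Collect the n equations into a matrix system V a = ℓ, where row i of V is v_i (expressed in the standard basis). Since V is invertible (lower-triangular with 1s on the diagonal, up to permutation), solve by back-substitution:
  V =
[[1, 0, 0],
 [0, 1, 0],
 [1, 0, 1]]
  V a = (-2, -2, -1)
Solving gives a = (-2, -2, 1).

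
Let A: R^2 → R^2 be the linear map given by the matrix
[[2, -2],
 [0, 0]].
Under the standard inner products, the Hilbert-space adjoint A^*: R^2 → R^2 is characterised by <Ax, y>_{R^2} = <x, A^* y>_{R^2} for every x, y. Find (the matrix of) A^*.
A^* = A^T =
[[2, 0],
 [-2, 0]]

For real matrices with standard dot products, the defining identity <Ax, y> = <x, A^* y> gives (Ax)^T y = x^T (A^*) y, i.e. x^T A^T y = x^T (A^*) y. Since this holds for all x, y, we must have A^* = A^T. Therefore
A^* =
[[2, 0],
 [-2, 0]].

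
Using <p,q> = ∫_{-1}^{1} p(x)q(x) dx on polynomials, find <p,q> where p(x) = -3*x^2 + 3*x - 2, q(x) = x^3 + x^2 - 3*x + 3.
<p,q> = -76/3

Expand the product: p(x)·q(x) = -3*x^5 + 10*x^3 - 20*x^2 + 15*x - 6.
∫_{-1}^{1} of each monomial x^k gives [2/(k+1) if k even, 0 if k odd]. Integrating term-by-term (or equivalently evaluating the antiderivative F(x) = -x^6/2 + 5*x^4/2 - 20*x^3/3 + 15*x^2/2 - 6*x at the endpoints):
  F(1) − F(−1) = -19/6 − (133/6) = -76/3.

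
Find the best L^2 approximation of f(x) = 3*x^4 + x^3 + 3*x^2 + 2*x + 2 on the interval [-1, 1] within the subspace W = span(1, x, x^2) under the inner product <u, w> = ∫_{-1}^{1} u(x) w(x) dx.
g(x) = 39*x^2/7 + 13*x/5 + 61/35

The best approximation g ∈ W is the orthogonal projection of f onto W. Writing g = a_0 + a_1 x + a_2 x^2, the coefficients solve the normal equations G · a = b where
  G_{ij} = <φ_i, φ_j> and b_i = <f, φ_i>, with φ_0 = 1, φ_1 = x, φ_2 = x^2.
G =
  [2, 0, 2/3]
  [0, 2/3, 0]
  [2/3, 0, 2/5],
b = (36/5, 26/15, 356/105).
Solving gives a_0 = 61/35, a_1 = 13/5, a_2 = 39/7, so
  g(x) = 39*x^2/7 + 13*x/5 + 61/35.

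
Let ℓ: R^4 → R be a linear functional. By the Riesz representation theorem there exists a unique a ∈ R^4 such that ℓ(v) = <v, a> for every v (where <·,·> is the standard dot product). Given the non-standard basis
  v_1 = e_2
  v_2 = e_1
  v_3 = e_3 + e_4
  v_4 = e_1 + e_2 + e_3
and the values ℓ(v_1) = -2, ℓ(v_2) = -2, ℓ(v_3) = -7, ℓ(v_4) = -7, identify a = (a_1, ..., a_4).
a = (-2, -2, -3, -4)

Write a = (a_1, ..., a_4) in the standard basis. For each basis vector v_i, ℓ(v_i) = <v_i, a> is a linear equation in the a_j's. Collect the n equations into a matrix system V a = ℓ, where row i of V is v_i (expressed in the standard basis). Since V is invertible (lower-triangular with 1s on the diagonal, up to permutation), solve by back-substitution:
  V =
[[0, 1, 0, 0],
 [1, 0, 0, 0],
 [0, 0, 1, 1],
 [1, 1, 1, 0]]
  V a = (-2, -2, -7, -7)
Solving gives a = (-2, -2, -3, -4).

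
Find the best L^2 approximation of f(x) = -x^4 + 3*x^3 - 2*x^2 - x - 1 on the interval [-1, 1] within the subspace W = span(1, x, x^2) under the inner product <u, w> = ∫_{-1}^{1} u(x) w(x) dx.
g(x) = -20*x^2/7 + 4*x/5 - 32/35

The best approximation g ∈ W is the orthogonal projection of f onto W. Writing g = a_0 + a_1 x + a_2 x^2, the coefficients solve the normal equations G · a = b where
  G_{ij} = <φ_i, φ_j> and b_i = <f, φ_i>, with φ_0 = 1, φ_1 = x, φ_2 = x^2.
G =
  [2, 0, 2/3]
  [0, 2/3, 0]
  [2/3, 0, 2/5],
b = (-56/15, 8/15, -184/105).
Solving gives a_0 = -32/35, a_1 = 4/5, a_2 = -20/7, so
  g(x) = -20*x^2/7 + 4*x/5 - 32/35.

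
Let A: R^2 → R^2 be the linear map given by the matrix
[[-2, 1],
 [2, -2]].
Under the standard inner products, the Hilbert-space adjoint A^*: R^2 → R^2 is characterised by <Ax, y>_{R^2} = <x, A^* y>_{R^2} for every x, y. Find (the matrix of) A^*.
A^* = A^T =
[[-2, 2],
 [1, -2]]

For real matrices with standard dot products, the defining identity <Ax, y> = <x, A^* y> gives (Ax)^T y = x^T (A^*) y, i.e. x^T A^T y = x^T (A^*) y. Since this holds for all x, y, we must have A^* = A^T. Therefore
A^* =
[[-2, 2],
 [1, -2]].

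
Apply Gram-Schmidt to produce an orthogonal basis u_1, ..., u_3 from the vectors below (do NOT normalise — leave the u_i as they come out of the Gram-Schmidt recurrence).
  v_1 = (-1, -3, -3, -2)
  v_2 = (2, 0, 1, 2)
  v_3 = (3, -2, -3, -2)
Orthogonal basis:
  u_1 = (-1, -3, -3, -2)
  u_2 = (37/23, -27/23, -4/23, 28/23)
  u_3 = (271/126, 17/14, -47/63, -16/9)

Apply the Gram-Schmidt recurrence
  u_1 = v_1
  u_i = v_i − Σ_{j<i} ((v_i · u_j) / (u_j · u_j)) · u_j.

Step by step this gives:
  u_1 = (-1, -3, -3, -2)
  u_2 = (37/23, -27/23, -4/23, 28/23)
  u_3 = (271/126, 17/14, -47/63, -16/9)

Orthogonality check:
  u_2 · u_1 = 0 (should be 0)
  u_3 · u_1 = 0 (should be 0)
  u_3 · u_2 = 0 (should be 0)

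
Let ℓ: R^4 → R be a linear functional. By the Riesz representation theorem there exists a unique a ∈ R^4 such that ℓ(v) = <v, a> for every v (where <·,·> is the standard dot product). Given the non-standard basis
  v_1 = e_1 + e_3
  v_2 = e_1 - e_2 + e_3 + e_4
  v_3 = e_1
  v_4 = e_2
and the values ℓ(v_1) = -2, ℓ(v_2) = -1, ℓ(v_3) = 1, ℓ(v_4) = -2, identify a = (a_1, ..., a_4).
a = (1, -2, -3, -1)

Write a = (a_1, ..., a_4) in the standard basis. For each basis vector v_i, ℓ(v_i) = <v_i, a> is a linear equation in the a_j's. Collect the n equations into a matrix system V a = ℓ, where row i of V is v_i (expressed in the standard basis). Since V is invertible (lower-triangular with 1s on the diagonal, up to permutation), solve by back-substitution:
  V =
[[1, 0, 1, 0],
 [1, -1, 1, 1],
 [1, 0, 0, 0],
 [0, 1, 0, 0]]
  V a = (-2, -1, 1, -2)
Solving gives a = (1, -2, -3, -1).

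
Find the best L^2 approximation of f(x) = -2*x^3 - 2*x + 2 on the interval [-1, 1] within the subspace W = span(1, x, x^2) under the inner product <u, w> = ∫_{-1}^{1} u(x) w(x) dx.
g(x) = 2 - 16*x/5

The best approximation g ∈ W is the orthogonal projection of f onto W. Writing g = a_0 + a_1 x + a_2 x^2, the coefficients solve the normal equations G · a = b where
  G_{ij} = <φ_i, φ_j> and b_i = <f, φ_i>, with φ_0 = 1, φ_1 = x, φ_2 = x^2.
G =
  [2, 0, 2/3]
  [0, 2/3, 0]
  [2/3, 0, 2/5],
b = (4, -32/15, 4/3).
Solving gives a_0 = 2, a_1 = -16/5, a_2 = 0, so
  g(x) = 2 - 16*x/5.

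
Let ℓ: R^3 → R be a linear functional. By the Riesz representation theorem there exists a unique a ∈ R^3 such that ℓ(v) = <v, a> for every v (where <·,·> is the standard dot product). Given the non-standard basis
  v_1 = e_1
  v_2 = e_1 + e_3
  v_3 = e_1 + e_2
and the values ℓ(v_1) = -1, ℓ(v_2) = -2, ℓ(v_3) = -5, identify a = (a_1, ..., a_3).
a = (-1, -4, -1)

Write a = (a_1, ..., a_3) in the standard basis. For each basis vector v_i, ℓ(v_i) = <v_i, a> is a linear equation in the a_j's. Collect the n equations into a matrix system V a = ℓ, where row i of V is v_i (expressed in the standard basis). Since V is invertible (lower-triangular with 1s on the diagonal, up to permutation), solve by back-substitution:
  V =
[[1, 0, 0],
 [1, 0, 1],
 [1, 1, 0]]
  V a = (-1, -2, -5)
Solving gives a = (-1, -4, -1).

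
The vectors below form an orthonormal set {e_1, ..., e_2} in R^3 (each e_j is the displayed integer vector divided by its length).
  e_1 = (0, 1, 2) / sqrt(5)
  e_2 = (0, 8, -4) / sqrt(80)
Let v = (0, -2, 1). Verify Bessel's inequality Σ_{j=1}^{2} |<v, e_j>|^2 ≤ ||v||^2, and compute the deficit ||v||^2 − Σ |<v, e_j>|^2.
Σ |<v, e_j>|^2 = 5; ||v||^2 = 5; deficit = 0

Write each e_j = u_j / sqrt(<u_j, u_j>) where u_j is the displayed integer vector. Then <v, e_j> = <v, u_j> / sqrt(<u_j, u_j>), so |<v, e_j>|^2 = <v, u_j>^2 / <u_j, u_j>.
Coefficients: <v, e_1> = 0/sqrt(5), <v, e_2> = -20/sqrt(80).
Square and sum: Σ |<v, e_j>|^2 = 5.
Compute ||v||^2 = v·v = 5.
Deficit = 5 − 5 = 0 ≥ 0, confirming Bessel's inequality. (The deficit equals ||v − Σ <v,e_j> e_j||^2, the squared distance from v to span{e_j}.)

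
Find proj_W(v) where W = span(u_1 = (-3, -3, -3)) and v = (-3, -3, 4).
proj_W(v) = (-2/3, -2/3, -2/3)

Set up U = [u_1 | ... | u_1] ∈ R^(3×1). The projector onto W = col(U) is P = U (U^T U)^(-1) U^T.
Compute U^T U =
  [27],
and U^T v = (6).
Solve U^T U · c = U^T v for the coefficients: c = (2/9). The projection is proj_W(v) = U c.
Check: (v - proj_W(v)) · u_1 = 0  (should be 0).
Result: proj_W(v) = (-2/3, -2/3, -2/3).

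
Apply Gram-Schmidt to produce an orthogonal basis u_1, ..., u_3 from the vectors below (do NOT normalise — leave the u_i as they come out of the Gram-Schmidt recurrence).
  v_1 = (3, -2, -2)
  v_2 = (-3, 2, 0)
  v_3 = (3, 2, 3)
Orthogonal basis:
  u_1 = (3, -2, -2)
  u_2 = (-12/17, 8/17, -26/17)
  u_3 = (24/13, 36/13, 0)

Apply the Gram-Schmidt recurrence
  u_1 = v_1
  u_i = v_i − Σ_{j<i} ((v_i · u_j) / (u_j · u_j)) · u_j.

Step by step this gives:
  u_1 = (3, -2, -2)
  u_2 = (-12/17, 8/17, -26/17)
  u_3 = (24/13, 36/13, 0)

Orthogonality check:
  u_2 · u_1 = 0 (should be 0)
  u_3 · u_1 = 0 (should be 0)
  u_3 · u_2 = 0 (should be 0)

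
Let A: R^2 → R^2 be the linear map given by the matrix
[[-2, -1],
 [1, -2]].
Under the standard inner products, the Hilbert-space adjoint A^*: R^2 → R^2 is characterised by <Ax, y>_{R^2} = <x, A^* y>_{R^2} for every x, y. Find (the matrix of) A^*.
A^* = A^T =
[[-2, 1],
 [-1, -2]]

For real matrices with standard dot products, the defining identity <Ax, y> = <x, A^* y> gives (Ax)^T y = x^T (A^*) y, i.e. x^T A^T y = x^T (A^*) y. Since this holds for all x, y, we must have A^* = A^T. Therefore
A^* =
[[-2, 1],
 [-1, -2]].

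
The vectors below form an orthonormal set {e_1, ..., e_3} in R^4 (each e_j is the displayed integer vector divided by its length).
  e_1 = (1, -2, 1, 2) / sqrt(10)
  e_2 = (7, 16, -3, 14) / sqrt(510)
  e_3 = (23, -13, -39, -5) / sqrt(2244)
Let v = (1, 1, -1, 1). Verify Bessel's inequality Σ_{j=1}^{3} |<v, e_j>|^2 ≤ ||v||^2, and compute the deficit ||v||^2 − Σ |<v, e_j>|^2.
Σ |<v, e_j>|^2 = 4; ||v||^2 = 4; deficit = 0

Write each e_j = u_j / sqrt(<u_j, u_j>) where u_j is the displayed integer vector. Then <v, e_j> = <v, u_j> / sqrt(<u_j, u_j>), so |<v, e_j>|^2 = <v, u_j>^2 / <u_j, u_j>.
Coefficients: <v, e_1> = 0/sqrt(10), <v, e_2> = 40/sqrt(510), <v, e_3> = 44/sqrt(2244).
Square and sum: Σ |<v, e_j>|^2 = 4.
Compute ||v||^2 = v·v = 4.
Deficit = 4 − 4 = 0 ≥ 0, confirming Bessel's inequality. (The deficit equals ||v − Σ <v,e_j> e_j||^2, the squared distance from v to span{e_j}.)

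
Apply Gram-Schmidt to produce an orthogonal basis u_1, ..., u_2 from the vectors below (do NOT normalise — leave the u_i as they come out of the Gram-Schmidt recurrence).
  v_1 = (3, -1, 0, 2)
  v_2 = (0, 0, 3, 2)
Orthogonal basis:
  u_1 = (3, -1, 0, 2)
  u_2 = (-6/7, 2/7, 3, 10/7)

Apply the Gram-Schmidt recurrence
  u_1 = v_1
  u_i = v_i − Σ_{j<i} ((v_i · u_j) / (u_j · u_j)) · u_j.

Step by step this gives:
  u_1 = (3, -1, 0, 2)
  u_2 = (-6/7, 2/7, 3, 10/7)

Orthogonality check:
  u_2 · u_1 = 0 (should be 0)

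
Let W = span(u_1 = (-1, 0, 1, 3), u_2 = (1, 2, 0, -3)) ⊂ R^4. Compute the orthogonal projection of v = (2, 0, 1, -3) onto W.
proj_W(v) = (17/18, 7/9, -5/9, -17/6)

Set up U = [u_1 | ... | u_2] ∈ R^(4×2). The projector onto W = col(U) is P = U (U^T U)^(-1) U^T.
Compute U^T U =
  [11, -10]
  [-10, 14],
and U^T v = (-10, 11).
Solve U^T U · c = U^T v for the coefficients: c = (-5/9, 7/18). The projection is proj_W(v) = U c.
Check: (v - proj_W(v)) · u_1 = 0  (should be 0).
Check: (v - proj_W(v)) · u_2 = 0  (should be 0).
Result: proj_W(v) = (17/18, 7/9, -5/9, -17/6).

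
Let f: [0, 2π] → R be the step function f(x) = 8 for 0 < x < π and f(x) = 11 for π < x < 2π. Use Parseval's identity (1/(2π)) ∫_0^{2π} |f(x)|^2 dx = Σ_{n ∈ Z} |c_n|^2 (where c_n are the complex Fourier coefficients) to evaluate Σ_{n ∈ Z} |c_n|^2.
Σ |c_n|^2 = 185/2

Parseval equates the L^2 energy of f (normalised by 1/(2π)) with the ℓ^2 sum of its Fourier coefficients: (1/(2π)) ∫_0^{2π} |f|^2 = Σ |c_n|^2.
Compute the left side: (1/(2π)) [∫_0^π 8^2 dx + ∫_π^{2π} 11^2 dx] = (1/(2π)) · (64π + 121π) = (64 + 121)/2 = 185/2.
So Σ_{n ∈ Z} |c_n|^2 = 185/2.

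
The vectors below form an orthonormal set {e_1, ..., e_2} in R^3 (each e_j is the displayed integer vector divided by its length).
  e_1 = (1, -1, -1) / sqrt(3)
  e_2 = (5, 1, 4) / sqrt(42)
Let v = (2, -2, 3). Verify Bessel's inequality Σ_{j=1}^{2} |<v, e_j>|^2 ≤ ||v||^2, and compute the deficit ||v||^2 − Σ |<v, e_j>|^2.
Σ |<v, e_j>|^2 = 69/7; ||v||^2 = 17; deficit = 50/7

Write each e_j = u_j / sqrt(<u_j, u_j>) where u_j is the displayed integer vector. Then <v, e_j> = <v, u_j> / sqrt(<u_j, u_j>), so |<v, e_j>|^2 = <v, u_j>^2 / <u_j, u_j>.
Coefficients: <v, e_1> = 1/sqrt(3), <v, e_2> = 20/sqrt(42).
Square and sum: Σ |<v, e_j>|^2 = 69/7.
Compute ||v||^2 = v·v = 17.
Deficit = 17 − 69/7 = 50/7 ≥ 0, confirming Bessel's inequality. (The deficit equals ||v − Σ <v,e_j> e_j||^2, the squared distance from v to span{e_j}.)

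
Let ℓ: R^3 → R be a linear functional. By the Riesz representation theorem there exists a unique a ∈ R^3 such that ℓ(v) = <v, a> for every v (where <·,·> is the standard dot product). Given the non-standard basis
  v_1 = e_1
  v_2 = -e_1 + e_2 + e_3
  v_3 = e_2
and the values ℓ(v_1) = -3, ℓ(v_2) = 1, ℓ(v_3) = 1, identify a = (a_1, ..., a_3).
a = (-3, 1, -3)

Write a = (a_1, ..., a_3) in the standard basis. For each basis vector v_i, ℓ(v_i) = <v_i, a> is a linear equation in the a_j's. Collect the n equations into a matrix system V a = ℓ, where row i of V is v_i (expressed in the standard basis). Since V is invertible (lower-triangular with 1s on the diagonal, up to permutation), solve by back-substitution:
  V =
[[1, 0, 0],
 [-1, 1, 1],
 [0, 1, 0]]
  V a = (-3, 1, 1)
Solving gives a = (-3, 1, -3).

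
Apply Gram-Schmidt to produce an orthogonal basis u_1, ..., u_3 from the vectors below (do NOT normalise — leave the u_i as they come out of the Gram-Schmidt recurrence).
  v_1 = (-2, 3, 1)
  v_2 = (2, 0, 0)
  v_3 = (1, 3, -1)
Orthogonal basis:
  u_1 = (-2, 3, 1)
  u_2 = (10/7, 6/7, 2/7)
  u_3 = (0, 3/5, -9/5)

Apply the Gram-Schmidt recurrence
  u_1 = v_1
  u_i = v_i − Σ_{j<i} ((v_i · u_j) / (u_j · u_j)) · u_j.

Step by step this gives:
  u_1 = (-2, 3, 1)
  u_2 = (10/7, 6/7, 2/7)
  u_3 = (0, 3/5, -9/5)

Orthogonality check:
  u_2 · u_1 = 0 (should be 0)
  u_3 · u_1 = 0 (should be 0)
  u_3 · u_2 = 0 (should be 0)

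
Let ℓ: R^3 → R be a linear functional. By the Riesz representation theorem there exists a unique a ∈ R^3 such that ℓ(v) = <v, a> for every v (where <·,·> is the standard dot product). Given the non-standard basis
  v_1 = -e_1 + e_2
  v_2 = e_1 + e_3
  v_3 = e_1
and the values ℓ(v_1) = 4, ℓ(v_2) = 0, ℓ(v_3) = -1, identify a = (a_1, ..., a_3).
a = (-1, 3, 1)

Write a = (a_1, ..., a_3) in the standard basis. For each basis vector v_i, ℓ(v_i) = <v_i, a> is a linear equation in the a_j's. Collect the n equations into a matrix system V a = ℓ, where row i of V is v_i (expressed in the standard basis). Since V is invertible (lower-triangular with 1s on the diagonal, up to permutation), solve by back-substitution:
  V =
[[-1, 1, 0],
 [1, 0, 1],
 [1, 0, 0]]
  V a = (4, 0, -1)
Solving gives a = (-1, 3, 1).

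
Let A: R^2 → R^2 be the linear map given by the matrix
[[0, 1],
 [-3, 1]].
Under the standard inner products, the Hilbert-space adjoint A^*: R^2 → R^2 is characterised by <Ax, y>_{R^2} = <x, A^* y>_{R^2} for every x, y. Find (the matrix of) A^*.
A^* = A^T =
[[0, -3],
 [1, 1]]

For real matrices with standard dot products, the defining identity <Ax, y> = <x, A^* y> gives (Ax)^T y = x^T (A^*) y, i.e. x^T A^T y = x^T (A^*) y. Since this holds for all x, y, we must have A^* = A^T. Therefore
A^* =
[[0, -3],
 [1, 1]].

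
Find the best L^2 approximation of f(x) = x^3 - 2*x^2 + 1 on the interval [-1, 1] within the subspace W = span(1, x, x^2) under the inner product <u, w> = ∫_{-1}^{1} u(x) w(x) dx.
g(x) = -2*x^2 + 3*x/5 + 1

The best approximation g ∈ W is the orthogonal projection of f onto W. Writing g = a_0 + a_1 x + a_2 x^2, the coefficients solve the normal equations G · a = b where
  G_{ij} = <φ_i, φ_j> and b_i = <f, φ_i>, with φ_0 = 1, φ_1 = x, φ_2 = x^2.
G =
  [2, 0, 2/3]
  [0, 2/3, 0]
  [2/3, 0, 2/5],
b = (2/3, 2/5, -2/15).
Solving gives a_0 = 1, a_1 = 3/5, a_2 = -2, so
  g(x) = -2*x^2 + 3*x/5 + 1.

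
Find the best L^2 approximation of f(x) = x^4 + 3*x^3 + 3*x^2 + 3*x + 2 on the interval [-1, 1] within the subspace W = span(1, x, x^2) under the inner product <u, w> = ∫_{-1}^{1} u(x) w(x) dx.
g(x) = 27*x^2/7 + 24*x/5 + 67/35

The best approximation g ∈ W is the orthogonal projection of f onto W. Writing g = a_0 + a_1 x + a_2 x^2, the coefficients solve the normal equations G · a = b where
  G_{ij} = <φ_i, φ_j> and b_i = <f, φ_i>, with φ_0 = 1, φ_1 = x, φ_2 = x^2.
G =
  [2, 0, 2/3]
  [0, 2/3, 0]
  [2/3, 0, 2/5],
b = (32/5, 16/5, 296/105).
Solving gives a_0 = 67/35, a_1 = 24/5, a_2 = 27/7, so
  g(x) = 27*x^2/7 + 24*x/5 + 67/35.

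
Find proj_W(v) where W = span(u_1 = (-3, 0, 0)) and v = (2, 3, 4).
proj_W(v) = (2, 0, 0)

Set up U = [u_1 | ... | u_1] ∈ R^(3×1). The projector onto W = col(U) is P = U (U^T U)^(-1) U^T.
Compute U^T U =
  [9],
and U^T v = (-6).
Solve U^T U · c = U^T v for the coefficients: c = (-2/3). The projection is proj_W(v) = U c.
Check: (v - proj_W(v)) · u_1 = 0  (should be 0).
Result: proj_W(v) = (2, 0, 0).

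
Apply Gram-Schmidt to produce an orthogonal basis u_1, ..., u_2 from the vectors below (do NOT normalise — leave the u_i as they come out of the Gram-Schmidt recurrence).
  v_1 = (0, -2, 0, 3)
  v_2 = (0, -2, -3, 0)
Orthogonal basis:
  u_1 = (0, -2, 0, 3)
  u_2 = (0, -18/13, -3, -12/13)

Apply the Gram-Schmidt recurrence
  u_1 = v_1
  u_i = v_i − Σ_{j<i} ((v_i · u_j) / (u_j · u_j)) · u_j.

Step by step this gives:
  u_1 = (0, -2, 0, 3)
  u_2 = (0, -18/13, -3, -12/13)

Orthogonality check:
  u_2 · u_1 = 0 (should be 0)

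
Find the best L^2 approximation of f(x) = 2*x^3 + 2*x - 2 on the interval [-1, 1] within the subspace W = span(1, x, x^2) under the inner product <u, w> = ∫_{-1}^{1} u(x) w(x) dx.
g(x) = 16*x/5 - 2

The best approximation g ∈ W is the orthogonal projection of f onto W. Writing g = a_0 + a_1 x + a_2 x^2, the coefficients solve the normal equations G · a = b where
  G_{ij} = <φ_i, φ_j> and b_i = <f, φ_i>, with φ_0 = 1, φ_1 = x, φ_2 = x^2.
G =
  [2, 0, 2/3]
  [0, 2/3, 0]
  [2/3, 0, 2/5],
b = (-4, 32/15, -4/3).
Solving gives a_0 = -2, a_1 = 16/5, a_2 = 0, so
  g(x) = 16*x/5 - 2.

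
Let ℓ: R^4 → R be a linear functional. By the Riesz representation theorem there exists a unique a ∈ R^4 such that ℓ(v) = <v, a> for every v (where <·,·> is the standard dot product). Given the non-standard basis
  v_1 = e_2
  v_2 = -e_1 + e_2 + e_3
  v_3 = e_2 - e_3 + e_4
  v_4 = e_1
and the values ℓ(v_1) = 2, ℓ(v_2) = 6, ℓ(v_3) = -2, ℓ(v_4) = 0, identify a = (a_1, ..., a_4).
a = (0, 2, 4, 0)

Write a = (a_1, ..., a_4) in the standard basis. For each basis vector v_i, ℓ(v_i) = <v_i, a> is a linear equation in the a_j's. Collect the n equations into a matrix system V a = ℓ, where row i of V is v_i (expressed in the standard basis). Since V is invertible (lower-triangular with 1s on the diagonal, up to permutation), solve by back-substitution:
  V =
[[0, 1, 0, 0],
 [-1, 1, 1, 0],
 [0, 1, -1, 1],
 [1, 0, 0, 0]]
  V a = (2, 6, -2, 0)
Solving gives a = (0, 2, 4, 0).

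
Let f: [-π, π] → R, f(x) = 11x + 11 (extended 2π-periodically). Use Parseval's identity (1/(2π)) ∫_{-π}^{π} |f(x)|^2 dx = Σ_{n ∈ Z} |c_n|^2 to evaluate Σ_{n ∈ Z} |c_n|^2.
Σ |c_n|^2 = 121π^2/3 + 121

Expand and integrate term by term over [-π, π]:
  ∫ (11x)^2 dx = 121·(2π^3/3); ∫ 2·11·(11)·x dx = 0 (odd integrand); ∫ 11^2 dx = 121·2π.
So (1/(2π)) ∫_{-π}^{π} (11x + 11)^2 dx = 121π^2/3 + 121 = 121π^2/3 + 121.
Parseval ⇒ Σ |c_n|^2 = 121π^2/3 + 121.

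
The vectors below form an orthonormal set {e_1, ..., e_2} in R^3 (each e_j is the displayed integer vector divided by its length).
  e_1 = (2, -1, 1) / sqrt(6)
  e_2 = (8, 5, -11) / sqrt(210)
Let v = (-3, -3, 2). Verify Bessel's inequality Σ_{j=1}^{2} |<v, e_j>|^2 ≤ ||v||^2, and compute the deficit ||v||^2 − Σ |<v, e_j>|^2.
Σ |<v, e_j>|^2 = 626/35; ||v||^2 = 22; deficit = 144/35

Write each e_j = u_j / sqrt(<u_j, u_j>) where u_j is the displayed integer vector. Then <v, e_j> = <v, u_j> / sqrt(<u_j, u_j>), so |<v, e_j>|^2 = <v, u_j>^2 / <u_j, u_j>.
Coefficients: <v, e_1> = -1/sqrt(6), <v, e_2> = -61/sqrt(210).
Square and sum: Σ |<v, e_j>|^2 = 626/35.
Compute ||v||^2 = v·v = 22.
Deficit = 22 − 626/35 = 144/35 ≥ 0, confirming Bessel's inequality. (The deficit equals ||v − Σ <v,e_j> e_j||^2, the squared distance from v to span{e_j}.)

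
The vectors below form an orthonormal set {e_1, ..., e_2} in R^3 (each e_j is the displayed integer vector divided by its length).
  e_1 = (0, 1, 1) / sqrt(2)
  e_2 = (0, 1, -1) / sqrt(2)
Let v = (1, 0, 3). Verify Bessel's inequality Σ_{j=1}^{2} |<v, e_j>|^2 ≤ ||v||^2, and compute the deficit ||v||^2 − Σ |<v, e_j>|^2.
Σ |<v, e_j>|^2 = 9; ||v||^2 = 10; deficit = 1

Write each e_j = u_j / sqrt(<u_j, u_j>) where u_j is the displayed integer vector. Then <v, e_j> = <v, u_j> / sqrt(<u_j, u_j>), so |<v, e_j>|^2 = <v, u_j>^2 / <u_j, u_j>.
Coefficients: <v, e_1> = 3/sqrt(2), <v, e_2> = -3/sqrt(2).
Square and sum: Σ |<v, e_j>|^2 = 9.
Compute ||v||^2 = v·v = 10.
Deficit = 10 − 9 = 1 ≥ 0, confirming Bessel's inequality. (The deficit equals ||v − Σ <v,e_j> e_j||^2, the squared distance from v to span{e_j}.)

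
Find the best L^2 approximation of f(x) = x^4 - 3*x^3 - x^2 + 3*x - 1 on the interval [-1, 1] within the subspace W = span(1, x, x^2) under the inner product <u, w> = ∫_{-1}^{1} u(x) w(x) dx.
g(x) = -x^2/7 + 6*x/5 - 38/35

The best approximation g ∈ W is the orthogonal projection of f onto W. Writing g = a_0 + a_1 x + a_2 x^2, the coefficients solve the normal equations G · a = b where
  G_{ij} = <φ_i, φ_j> and b_i = <f, φ_i>, with φ_0 = 1, φ_1 = x, φ_2 = x^2.
G =
  [2, 0, 2/3]
  [0, 2/3, 0]
  [2/3, 0, 2/5],
b = (-34/15, 4/5, -82/105).
Solving gives a_0 = -38/35, a_1 = 6/5, a_2 = -1/7, so
  g(x) = -x^2/7 + 6*x/5 - 38/35.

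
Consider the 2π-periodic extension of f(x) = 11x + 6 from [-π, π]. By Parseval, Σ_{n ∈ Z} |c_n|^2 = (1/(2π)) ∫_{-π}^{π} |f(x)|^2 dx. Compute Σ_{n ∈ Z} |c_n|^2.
Σ |c_n|^2 = 121π^2/3 + 36

Expand and integrate term by term over [-π, π]:
  ∫ (11x)^2 dx = 121·(2π^3/3); ∫ 2·11·(6)·x dx = 0 (odd integrand); ∫ 6^2 dx = 36·2π.
So (1/(2π)) ∫_{-π}^{π} (11x + 6)^2 dx = 121π^2/3 + 36 = 121π^2/3 + 36.
Parseval ⇒ Σ |c_n|^2 = 121π^2/3 + 36.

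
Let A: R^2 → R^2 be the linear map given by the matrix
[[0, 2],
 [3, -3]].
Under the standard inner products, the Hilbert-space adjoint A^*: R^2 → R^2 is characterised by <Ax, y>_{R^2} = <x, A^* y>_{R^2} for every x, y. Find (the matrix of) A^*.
A^* = A^T =
[[0, 3],
 [2, -3]]

For real matrices with standard dot products, the defining identity <Ax, y> = <x, A^* y> gives (Ax)^T y = x^T (A^*) y, i.e. x^T A^T y = x^T (A^*) y. Since this holds for all x, y, we must have A^* = A^T. Therefore
A^* =
[[0, 3],
 [2, -3]].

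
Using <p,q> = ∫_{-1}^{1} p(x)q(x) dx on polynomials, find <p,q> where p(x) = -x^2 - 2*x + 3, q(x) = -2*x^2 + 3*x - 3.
<p,q> = -116/5

Expand the product: p(x)·q(x) = 2*x^4 + x^3 - 9*x^2 + 15*x - 9.
∫_{-1}^{1} of each monomial x^k gives [2/(k+1) if k even, 0 if k odd]. Integrating term-by-term (or equivalently evaluating the antiderivative F(x) = 2*x^5/5 + x^4/4 - 3*x^3 + 15*x^2/2 - 9*x at the endpoints):
  F(1) − F(−1) = -77/20 − (387/20) = -116/5.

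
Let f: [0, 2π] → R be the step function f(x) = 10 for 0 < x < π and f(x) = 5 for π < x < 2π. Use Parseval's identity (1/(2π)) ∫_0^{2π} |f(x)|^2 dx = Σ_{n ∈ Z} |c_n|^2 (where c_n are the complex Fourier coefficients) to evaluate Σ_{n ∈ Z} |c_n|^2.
Σ |c_n|^2 = 125/2

Parseval equates the L^2 energy of f (normalised by 1/(2π)) with the ℓ^2 sum of its Fourier coefficients: (1/(2π)) ∫_0^{2π} |f|^2 = Σ |c_n|^2.
Compute the left side: (1/(2π)) [∫_0^π 10^2 dx + ∫_π^{2π} 5^2 dx] = (1/(2π)) · (100π + 25π) = (100 + 25)/2 = 125/2.
So Σ_{n ∈ Z} |c_n|^2 = 125/2.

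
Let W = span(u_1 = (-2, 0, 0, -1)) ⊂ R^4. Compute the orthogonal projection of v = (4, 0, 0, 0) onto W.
proj_W(v) = (16/5, 0, 0, 8/5)

Set up U = [u_1 | ... | u_1] ∈ R^(4×1). The projector onto W = col(U) is P = U (U^T U)^(-1) U^T.
Compute U^T U =
  [5],
and U^T v = (-8).
Solve U^T U · c = U^T v for the coefficients: c = (-8/5). The projection is proj_W(v) = U c.
Check: (v - proj_W(v)) · u_1 = 0  (should be 0).
Result: proj_W(v) = (16/5, 0, 0, 8/5).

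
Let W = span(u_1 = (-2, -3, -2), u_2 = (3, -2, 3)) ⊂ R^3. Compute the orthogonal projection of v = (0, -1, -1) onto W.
proj_W(v) = (-1/2, -1, -1/2)

Set up U = [u_1 | ... | u_2] ∈ R^(3×2). The projector onto W = col(U) is P = U (U^T U)^(-1) U^T.
Compute U^T U =
  [17, -6]
  [-6, 22],
and U^T v = (5, -1).
Solve U^T U · c = U^T v for the coefficients: c = (4/13, 1/26). The projection is proj_W(v) = U c.
Check: (v - proj_W(v)) · u_1 = 0  (should be 0).
Check: (v - proj_W(v)) · u_2 = 0  (should be 0).
Result: proj_W(v) = (-1/2, -1, -1/2).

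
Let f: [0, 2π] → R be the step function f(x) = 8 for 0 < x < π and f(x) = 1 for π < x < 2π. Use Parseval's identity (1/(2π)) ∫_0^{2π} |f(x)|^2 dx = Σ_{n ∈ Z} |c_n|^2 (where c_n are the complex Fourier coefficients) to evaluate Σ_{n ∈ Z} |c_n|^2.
Σ |c_n|^2 = 65/2

Parseval equates the L^2 energy of f (normalised by 1/(2π)) with the ℓ^2 sum of its Fourier coefficients: (1/(2π)) ∫_0^{2π} |f|^2 = Σ |c_n|^2.
Compute the left side: (1/(2π)) [∫_0^π 8^2 dx + ∫_π^{2π} 1^2 dx] = (1/(2π)) · (64π + 1π) = (64 + 1)/2 = 65/2.
So Σ_{n ∈ Z} |c_n|^2 = 65/2.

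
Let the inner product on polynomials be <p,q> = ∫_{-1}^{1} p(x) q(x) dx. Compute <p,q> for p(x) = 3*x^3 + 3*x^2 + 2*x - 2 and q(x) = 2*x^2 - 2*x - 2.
<p,q> = -4/3

Expand the product: p(x)·q(x) = 6*x^5 - 8*x^3 - 14*x^2 + 4.
∫_{-1}^{1} of each monomial x^k gives [2/(k+1) if k even, 0 if k odd]. Integrating term-by-term (or equivalently evaluating the antiderivative F(x) = x^6 - 2*x^4 - 14*x^3/3 + 4*x at the endpoints):
  F(1) − F(−1) = -5/3 − (-1/3) = -4/3.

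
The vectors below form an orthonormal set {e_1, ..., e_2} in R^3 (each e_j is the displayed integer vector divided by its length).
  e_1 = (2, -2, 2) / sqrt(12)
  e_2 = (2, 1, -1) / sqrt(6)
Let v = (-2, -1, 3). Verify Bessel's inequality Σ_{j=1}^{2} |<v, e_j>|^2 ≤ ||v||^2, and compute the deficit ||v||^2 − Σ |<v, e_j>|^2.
Σ |<v, e_j>|^2 = 12; ||v||^2 = 14; deficit = 2

Write each e_j = u_j / sqrt(<u_j, u_j>) where u_j is the displayed integer vector. Then <v, e_j> = <v, u_j> / sqrt(<u_j, u_j>), so |<v, e_j>|^2 = <v, u_j>^2 / <u_j, u_j>.
Coefficients: <v, e_1> = 4/sqrt(12), <v, e_2> = -8/sqrt(6).
Square and sum: Σ |<v, e_j>|^2 = 12.
Compute ||v||^2 = v·v = 14.
Deficit = 14 − 12 = 2 ≥ 0, confirming Bessel's inequality. (The deficit equals ||v − Σ <v,e_j> e_j||^2, the squared distance from v to span{e_j}.)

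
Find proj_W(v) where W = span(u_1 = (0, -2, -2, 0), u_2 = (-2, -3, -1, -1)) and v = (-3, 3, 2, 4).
proj_W(v) = (-2/7, 33/14, 37/14, -1/7)

Set up U = [u_1 | ... | u_2] ∈ R^(4×2). The projector onto W = col(U) is P = U (U^T U)^(-1) U^T.
Compute U^T U =
  [8, 8]
  [8, 15],
and U^T v = (-10, -9).
Solve U^T U · c = U^T v for the coefficients: c = (-39/28, 1/7). The projection is proj_W(v) = U c.
Check: (v - proj_W(v)) · u_1 = 0  (should be 0).
Check: (v - proj_W(v)) · u_2 = 0  (should be 0).
Result: proj_W(v) = (-2/7, 33/14, 37/14, -1/7).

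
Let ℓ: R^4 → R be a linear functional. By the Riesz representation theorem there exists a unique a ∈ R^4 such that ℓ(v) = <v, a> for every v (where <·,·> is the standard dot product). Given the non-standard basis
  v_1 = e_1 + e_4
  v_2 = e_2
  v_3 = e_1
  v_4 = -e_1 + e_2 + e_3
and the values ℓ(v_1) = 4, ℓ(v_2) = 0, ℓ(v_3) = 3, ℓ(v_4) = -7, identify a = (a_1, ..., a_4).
a = (3, 0, -4, 1)

Write a = (a_1, ..., a_4) in the standard basis. For each basis vector v_i, ℓ(v_i) = <v_i, a> is a linear equation in the a_j's. Collect the n equations into a matrix system V a = ℓ, where row i of V is v_i (expressed in the standard basis). Since V is invertible (lower-triangular with 1s on the diagonal, up to permutation), solve by back-substitution:
  V =
[[1, 0, 0, 1],
 [0, 1, 0, 0],
 [1, 0, 0, 0],
 [-1, 1, 1, 0]]
  V a = (4, 0, 3, -7)
Solving gives a = (3, 0, -4, 1).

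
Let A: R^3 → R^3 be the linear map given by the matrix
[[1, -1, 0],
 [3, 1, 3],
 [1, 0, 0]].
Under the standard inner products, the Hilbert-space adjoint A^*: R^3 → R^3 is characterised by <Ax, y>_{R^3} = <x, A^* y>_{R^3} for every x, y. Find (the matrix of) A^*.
A^* = A^T =
[[1, 3, 1],
 [-1, 1, 0],
 [0, 3, 0]]

For real matrices with standard dot products, the defining identity <Ax, y> = <x, A^* y> gives (Ax)^T y = x^T (A^*) y, i.e. x^T A^T y = x^T (A^*) y. Since this holds for all x, y, we must have A^* = A^T. Therefore
A^* =
[[1, 3, 1],
 [-1, 1, 0],
 [0, 3, 0]].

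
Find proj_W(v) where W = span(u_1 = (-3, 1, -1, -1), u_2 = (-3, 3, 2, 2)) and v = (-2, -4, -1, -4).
proj_W(v) = (-3/4, -7/4, -13/4, -13/4)

Set up U = [u_1 | ... | u_2] ∈ R^(4×2). The projector onto W = col(U) is P = U (U^T U)^(-1) U^T.
Compute U^T U =
  [12, 8]
  [8, 26],
and U^T v = (7, -16).
Solve U^T U · c = U^T v for the coefficients: c = (5/4, -1). The projection is proj_W(v) = U c.
Check: (v - proj_W(v)) · u_1 = 0  (should be 0).
Check: (v - proj_W(v)) · u_2 = 0  (should be 0).
Result: proj_W(v) = (-3/4, -7/4, -13/4, -13/4).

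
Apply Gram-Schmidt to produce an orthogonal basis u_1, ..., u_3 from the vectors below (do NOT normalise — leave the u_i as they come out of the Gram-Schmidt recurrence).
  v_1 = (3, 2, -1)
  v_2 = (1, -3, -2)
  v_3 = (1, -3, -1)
Orthogonal basis:
  u_1 = (3, 2, -1)
  u_2 = (17/14, -20/7, -29/14)
  u_3 = (77/195, -11/39, 121/195)

Apply the Gram-Schmidt recurrence
  u_1 = v_1
  u_i = v_i − Σ_{j<i} ((v_i · u_j) / (u_j · u_j)) · u_j.

Step by step this gives:
  u_1 = (3, 2, -1)
  u_2 = (17/14, -20/7, -29/14)
  u_3 = (77/195, -11/39, 121/195)

Orthogonality check:
  u_2 · u_1 = 0 (should be 0)
  u_3 · u_1 = 0 (should be 0)
  u_3 · u_2 = 0 (should be 0)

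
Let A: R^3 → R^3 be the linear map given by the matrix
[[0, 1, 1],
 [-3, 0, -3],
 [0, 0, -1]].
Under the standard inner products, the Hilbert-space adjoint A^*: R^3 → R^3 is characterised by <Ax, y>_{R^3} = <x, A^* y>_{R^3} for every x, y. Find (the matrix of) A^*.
A^* = A^T =
[[0, -3, 0],
 [1, 0, 0],
 [1, -3, -1]]

For real matrices with standard dot products, the defining identity <Ax, y> = <x, A^* y> gives (Ax)^T y = x^T (A^*) y, i.e. x^T A^T y = x^T (A^*) y. Since this holds for all x, y, we must have A^* = A^T. Therefore
A^* =
[[0, -3, 0],
 [1, 0, 0],
 [1, -3, -1]].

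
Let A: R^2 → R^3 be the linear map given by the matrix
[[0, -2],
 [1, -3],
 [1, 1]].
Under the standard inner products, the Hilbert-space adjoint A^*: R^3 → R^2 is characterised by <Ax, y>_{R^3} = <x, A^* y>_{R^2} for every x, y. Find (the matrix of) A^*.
A^* = A^T =
[[0, 1, 1],
 [-2, -3, 1]]

For real matrices with standard dot products, the defining identity <Ax, y> = <x, A^* y> gives (Ax)^T y = x^T (A^*) y, i.e. x^T A^T y = x^T (A^*) y. Since this holds for all x, y, we must have A^* = A^T. Therefore
A^* =
[[0, 1, 1],
 [-2, -3, 1]].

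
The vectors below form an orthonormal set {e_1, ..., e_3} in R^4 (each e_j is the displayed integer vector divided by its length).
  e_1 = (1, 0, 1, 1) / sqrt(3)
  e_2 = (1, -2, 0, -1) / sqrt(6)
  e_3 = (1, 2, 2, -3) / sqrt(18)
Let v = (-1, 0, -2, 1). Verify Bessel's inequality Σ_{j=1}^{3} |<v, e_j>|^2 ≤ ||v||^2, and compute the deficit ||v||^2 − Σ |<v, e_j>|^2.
Σ |<v, e_j>|^2 = 50/9; ||v||^2 = 6; deficit = 4/9

Write each e_j = u_j / sqrt(<u_j, u_j>) where u_j is the displayed integer vector. Then <v, e_j> = <v, u_j> / sqrt(<u_j, u_j>), so |<v, e_j>|^2 = <v, u_j>^2 / <u_j, u_j>.
Coefficients: <v, e_1> = -2/sqrt(3), <v, e_2> = -2/sqrt(6), <v, e_3> = -8/sqrt(18).
Square and sum: Σ |<v, e_j>|^2 = 50/9.
Compute ||v||^2 = v·v = 6.
Deficit = 6 − 50/9 = 4/9 ≥ 0, confirming Bessel's inequality. (The deficit equals ||v − Σ <v,e_j> e_j||^2, the squared distance from v to span{e_j}.)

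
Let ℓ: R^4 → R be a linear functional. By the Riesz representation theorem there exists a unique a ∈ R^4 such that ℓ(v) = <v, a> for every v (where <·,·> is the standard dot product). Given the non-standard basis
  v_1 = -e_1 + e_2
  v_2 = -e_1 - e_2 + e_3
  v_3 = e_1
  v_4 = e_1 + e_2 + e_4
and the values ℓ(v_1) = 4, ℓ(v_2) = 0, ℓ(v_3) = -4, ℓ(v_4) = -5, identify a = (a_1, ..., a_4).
a = (-4, 0, -4, -1)

Write a = (a_1, ..., a_4) in the standard basis. For each basis vector v_i, ℓ(v_i) = <v_i, a> is a linear equation in the a_j's. Collect the n equations into a matrix system V a = ℓ, where row i of V is v_i (expressed in the standard basis). Since V is invertible (lower-triangular with 1s on the diagonal, up to permutation), solve by back-substitution:
  V =
[[-1, 1, 0, 0],
 [-1, -1, 1, 0],
 [1, 0, 0, 0],
 [1, 1, 0, 1]]
  V a = (4, 0, -4, -5)
Solving gives a = (-4, 0, -4, -1).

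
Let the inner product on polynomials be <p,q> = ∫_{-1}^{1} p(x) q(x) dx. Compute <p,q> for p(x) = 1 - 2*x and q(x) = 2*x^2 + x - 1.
<p,q> = -2

Expand the product: p(x)·q(x) = -4*x^3 + 3*x - 1.
∫_{-1}^{1} of each monomial x^k gives [2/(k+1) if k even, 0 if k odd]. Integrating term-by-term (or equivalently evaluating the antiderivative F(x) = -x^4 + 3*x^2/2 - x at the endpoints):
  F(1) − F(−1) = -1/2 − (3/2) = -2.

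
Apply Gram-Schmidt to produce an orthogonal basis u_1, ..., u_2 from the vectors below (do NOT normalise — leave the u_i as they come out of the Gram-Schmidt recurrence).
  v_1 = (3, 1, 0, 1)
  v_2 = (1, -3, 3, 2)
Orthogonal basis:
  u_1 = (3, 1, 0, 1)
  u_2 = (5/11, -35/11, 3, 20/11)

Apply the Gram-Schmidt recurrence
  u_1 = v_1
  u_i = v_i − Σ_{j<i} ((v_i · u_j) / (u_j · u_j)) · u_j.

Step by step this gives:
  u_1 = (3, 1, 0, 1)
  u_2 = (5/11, -35/11, 3, 20/11)

Orthogonality check:
  u_2 · u_1 = 0 (should be 0)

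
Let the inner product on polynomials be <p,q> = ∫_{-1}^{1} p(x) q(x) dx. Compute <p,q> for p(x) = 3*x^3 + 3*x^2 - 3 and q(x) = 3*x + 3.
<p,q> = -42/5

Expand the product: p(x)·q(x) = 9*x^4 + 18*x^3 + 9*x^2 - 9*x - 9.
∫_{-1}^{1} of each monomial x^k gives [2/(k+1) if k even, 0 if k odd]. Integrating term-by-term (or equivalently evaluating the antiderivative F(x) = 9*x^5/5 + 9*x^4/2 + 3*x^3 - 9*x^2/2 - 9*x at the endpoints):
  F(1) − F(−1) = -21/5 − (21/5) = -42/5.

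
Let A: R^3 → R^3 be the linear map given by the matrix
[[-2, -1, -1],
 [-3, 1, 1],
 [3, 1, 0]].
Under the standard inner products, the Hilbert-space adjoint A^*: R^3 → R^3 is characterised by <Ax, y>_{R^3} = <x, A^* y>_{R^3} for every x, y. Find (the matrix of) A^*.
A^* = A^T =
[[-2, -3, 3],
 [-1, 1, 1],
 [-1, 1, 0]]

For real matrices with standard dot products, the defining identity <Ax, y> = <x, A^* y> gives (Ax)^T y = x^T (A^*) y, i.e. x^T A^T y = x^T (A^*) y. Since this holds for all x, y, we must have A^* = A^T. Therefore
A^* =
[[-2, -3, 3],
 [-1, 1, 1],
 [-1, 1, 0]].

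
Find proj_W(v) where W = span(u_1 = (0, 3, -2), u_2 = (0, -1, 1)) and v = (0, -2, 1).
proj_W(v) = (0, -2, 1)

Set up U = [u_1 | ... | u_2] ∈ R^(3×2). The projector onto W = col(U) is P = U (U^T U)^(-1) U^T.
Compute U^T U =
  [13, -5]
  [-5, 2],
and U^T v = (-8, 3).
Solve U^T U · c = U^T v for the coefficients: c = (-1, -1). The projection is proj_W(v) = U c.
Check: (v - proj_W(v)) · u_1 = 0  (should be 0).
Check: (v - proj_W(v)) · u_2 = 0  (should be 0).
Result: proj_W(v) = (0, -2, 1).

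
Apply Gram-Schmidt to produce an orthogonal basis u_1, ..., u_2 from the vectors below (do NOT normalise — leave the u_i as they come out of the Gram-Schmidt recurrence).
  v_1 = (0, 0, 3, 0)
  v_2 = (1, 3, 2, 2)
Orthogonal basis:
  u_1 = (0, 0, 3, 0)
  u_2 = (1, 3, 0, 2)

Apply the Gram-Schmidt recurrence
  u_1 = v_1
  u_i = v_i − Σ_{j<i} ((v_i · u_j) / (u_j · u_j)) · u_j.

Step by step this gives:
  u_1 = (0, 0, 3, 0)
  u_2 = (1, 3, 0, 2)

Orthogonality check:
  u_2 · u_1 = 0 (should be 0)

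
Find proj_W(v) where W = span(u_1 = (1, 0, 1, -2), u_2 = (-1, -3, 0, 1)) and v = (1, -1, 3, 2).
proj_W(v) = (-4/19, -24/19, 4/19, 0)

Set up U = [u_1 | ... | u_2] ∈ R^(4×2). The projector onto W = col(U) is P = U (U^T U)^(-1) U^T.
Compute U^T U =
  [6, -3]
  [-3, 11],
and U^T v = (0, 4).
Solve U^T U · c = U^T v for the coefficients: c = (4/19, 8/19). The projection is proj_W(v) = U c.
Check: (v - proj_W(v)) · u_1 = 0  (should be 0).
Check: (v - proj_W(v)) · u_2 = 0  (should be 0).
Result: proj_W(v) = (-4/19, -24/19, 4/19, 0).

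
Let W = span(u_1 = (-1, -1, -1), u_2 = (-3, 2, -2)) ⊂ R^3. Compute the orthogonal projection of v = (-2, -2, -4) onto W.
proj_W(v) = (-62/21, -47/21, -59/21)

Set up U = [u_1 | ... | u_2] ∈ R^(3×2). The projector onto W = col(U) is P = U (U^T U)^(-1) U^T.
Compute U^T U =
  [3, 3]
  [3, 17],
and U^T v = (8, 10).
Solve U^T U · c = U^T v for the coefficients: c = (53/21, 1/7). The projection is proj_W(v) = U c.
Check: (v - proj_W(v)) · u_1 = 0  (should be 0).
Check: (v - proj_W(v)) · u_2 = 0  (should be 0).
Result: proj_W(v) = (-62/21, -47/21, -59/21).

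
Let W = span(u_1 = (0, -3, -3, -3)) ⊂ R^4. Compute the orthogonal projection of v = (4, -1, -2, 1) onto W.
proj_W(v) = (0, -2/3, -2/3, -2/3)

Set up U = [u_1 | ... | u_1] ∈ R^(4×1). The projector onto W = col(U) is P = U (U^T U)^(-1) U^T.
Compute U^T U =
  [27],
and U^T v = (6).
Solve U^T U · c = U^T v for the coefficients: c = (2/9). The projection is proj_W(v) = U c.
Check: (v - proj_W(v)) · u_1 = 0  (should be 0).
Result: proj_W(v) = (0, -2/3, -2/3, -2/3).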